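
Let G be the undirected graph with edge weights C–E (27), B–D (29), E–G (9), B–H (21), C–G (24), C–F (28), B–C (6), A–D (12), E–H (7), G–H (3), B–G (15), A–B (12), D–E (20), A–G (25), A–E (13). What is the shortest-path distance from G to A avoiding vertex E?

A few of the G→A routes:
G - B - A: 15 + 12 = 27
G - H - B - A: 3 + 21 + 12 = 36
G - A: 25
Shortest: 25.

25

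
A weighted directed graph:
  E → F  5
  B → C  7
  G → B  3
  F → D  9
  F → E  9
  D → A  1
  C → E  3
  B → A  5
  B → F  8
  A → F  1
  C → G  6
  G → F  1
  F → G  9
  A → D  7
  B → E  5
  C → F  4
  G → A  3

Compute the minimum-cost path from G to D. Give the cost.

Some routes from G to D:
G -> F -> D: 1 + 9 = 10
G -> B -> A -> D: 3 + 5 + 7 = 15
G -> B -> A -> F -> D: 3 + 5 + 1 + 9 = 18
G -> A -> D: 3 + 7 = 10
G -> A -> F -> D: 3 + 1 + 9 = 13
The minimum is 10.

10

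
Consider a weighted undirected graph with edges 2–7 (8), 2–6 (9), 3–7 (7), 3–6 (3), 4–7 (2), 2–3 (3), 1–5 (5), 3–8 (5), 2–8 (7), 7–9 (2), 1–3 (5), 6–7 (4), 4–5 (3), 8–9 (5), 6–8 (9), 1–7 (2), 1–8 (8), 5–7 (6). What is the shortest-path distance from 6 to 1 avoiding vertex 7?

Checking several routes:
6 -> 3 -> 2 -> 8 -> 1: 3 + 3 + 7 + 8 = 21
6 -> 8 -> 1: 9 + 8 = 17
6 -> 8 -> 3 -> 1: 9 + 5 + 5 = 19
6 -> 3 -> 8 -> 1: 3 + 5 + 8 = 16
6 -> 2 -> 3 -> 1: 9 + 3 + 5 = 17
6 -> 3 -> 1: 3 + 5 = 8
Best route has total 8.

8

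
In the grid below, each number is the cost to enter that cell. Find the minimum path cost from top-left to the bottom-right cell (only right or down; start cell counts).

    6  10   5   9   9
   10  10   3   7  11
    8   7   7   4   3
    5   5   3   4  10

48

One optimal route is [0,0] -> [0,1] -> [0,2] -> [1,2] -> [1,3] -> [2,3] -> [2,4] -> [3,4].
Its cost is 6 + 10 + 5 + 3 + 7 + 4 + 3 + 10 = 48.
(Top row then right column would cost 63.)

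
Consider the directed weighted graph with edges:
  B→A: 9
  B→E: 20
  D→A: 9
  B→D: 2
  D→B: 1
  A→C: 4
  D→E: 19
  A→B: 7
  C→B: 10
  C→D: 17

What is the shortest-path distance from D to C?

13

Candidate routes:
D -> A -> C: 9 + 4 = 13
D -> B -> A -> C: 1 + 9 + 4 = 14
Shortest: 13.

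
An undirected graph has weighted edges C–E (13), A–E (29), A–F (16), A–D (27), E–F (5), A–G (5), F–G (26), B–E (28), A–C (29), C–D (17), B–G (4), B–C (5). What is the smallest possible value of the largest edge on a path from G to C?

5

Some routes from G to C:
G → F → A → D → C: max(26, 16, 27, 17) = 27
G → B → C: max(4, 5) = 5
G → F → E → C: max(26, 5, 13) = 26
G → A → F → E → C: max(5, 16, 5, 13) = 16
G → A → D → C: max(5, 27, 17) = 27
Best route has worst link 5.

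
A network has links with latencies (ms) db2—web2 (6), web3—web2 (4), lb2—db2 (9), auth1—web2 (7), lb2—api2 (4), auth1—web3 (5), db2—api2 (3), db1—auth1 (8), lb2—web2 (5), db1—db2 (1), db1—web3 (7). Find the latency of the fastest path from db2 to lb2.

A few of the db2→lb2 routes:
db2 - api2 - lb2: 3 + 4 = 7
db2 - web2 - lb2: 6 + 5 = 11
db2 - db1 - web3 - web2 - lb2: 1 + 7 + 4 + 5 = 17
db2 - lb2: 9
Shortest: 7 ms.

7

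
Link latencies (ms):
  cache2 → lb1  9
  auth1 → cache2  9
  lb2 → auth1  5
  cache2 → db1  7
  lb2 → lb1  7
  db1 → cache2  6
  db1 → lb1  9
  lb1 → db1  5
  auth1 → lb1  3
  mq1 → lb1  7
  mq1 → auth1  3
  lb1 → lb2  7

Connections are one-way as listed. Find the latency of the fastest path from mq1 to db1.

11

Comparing a few candidate routes:
mq1 - auth1 - lb1 - db1: 3 + 3 + 5 = 11
mq1 - auth1 - cache2 - lb1 - db1: 3 + 9 + 9 + 5 = 26
mq1 - auth1 - cache2 - db1: 3 + 9 + 7 = 19
mq1 - lb1 - db1: 7 + 5 = 12
Shortest: 11 ms.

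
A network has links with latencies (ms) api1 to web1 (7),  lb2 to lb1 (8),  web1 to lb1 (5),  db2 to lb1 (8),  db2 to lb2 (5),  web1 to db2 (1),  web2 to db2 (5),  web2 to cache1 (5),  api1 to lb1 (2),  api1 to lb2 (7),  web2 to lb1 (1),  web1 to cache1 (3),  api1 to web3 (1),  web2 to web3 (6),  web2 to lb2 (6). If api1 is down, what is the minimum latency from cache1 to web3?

Checking several routes:
cache1 - web2 - web3: 5 + 6 = 11
cache1 - web1 - lb1 - web2 - web3: 3 + 5 + 1 + 6 = 15
cache1 - web1 - db2 - web2 - web3: 3 + 1 + 5 + 6 = 15
cache1 - web1 - db2 - lb1 - web2 - web3: 3 + 1 + 8 + 1 + 6 = 19
The minimum is 11 ms.

11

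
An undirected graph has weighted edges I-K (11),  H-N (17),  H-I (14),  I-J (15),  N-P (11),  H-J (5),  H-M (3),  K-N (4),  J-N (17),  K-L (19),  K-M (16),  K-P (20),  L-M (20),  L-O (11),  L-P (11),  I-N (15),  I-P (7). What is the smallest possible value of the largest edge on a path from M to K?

A few of the M→K routes:
M→H→I→P→N→K: max(3, 14, 7, 11, 4) = 14
M→H→J→I→P→N→K: max(3, 5, 15, 7, 11, 4) = 15
M→H→I→K: max(3, 14, 11) = 14
M→H→I→N→K: max(3, 14, 15, 4) = 15
M→H→J→I→K: max(3, 5, 15, 11) = 15
M→H→J→I→N→K: max(3, 5, 15, 15, 4) = 15
The minimum achievable maximum is 14.

14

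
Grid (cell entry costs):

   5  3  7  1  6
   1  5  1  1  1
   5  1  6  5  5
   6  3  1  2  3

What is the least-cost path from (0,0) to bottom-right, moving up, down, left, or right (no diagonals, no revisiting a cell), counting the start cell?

21

Take (0,0) → (1,0) → (1,1) → (2,1) → (3,1) → (3,2) → (3,3) → (3,4) for a total of 5 + 1 + 5 + 1 + 3 + 1 + 2 + 3 = 21.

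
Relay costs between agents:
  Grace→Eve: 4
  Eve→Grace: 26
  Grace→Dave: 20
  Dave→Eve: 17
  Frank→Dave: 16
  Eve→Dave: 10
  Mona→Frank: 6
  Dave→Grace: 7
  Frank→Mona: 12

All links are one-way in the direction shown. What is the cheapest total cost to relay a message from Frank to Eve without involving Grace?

33

Candidate routes:
Frank - Dave - Eve: 16 + 17 = 33
Shortest: 33.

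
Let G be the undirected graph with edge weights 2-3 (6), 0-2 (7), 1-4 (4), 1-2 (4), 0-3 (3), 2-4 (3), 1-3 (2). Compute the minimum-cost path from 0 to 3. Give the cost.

Paths from 0 to 3:
0-2-1-3: 7 + 4 + 2 = 13
0-2-4-1-3: 7 + 3 + 4 + 2 = 16
0-3: 3
0-2-3: 7 + 6 = 13
Shortest: 3.

3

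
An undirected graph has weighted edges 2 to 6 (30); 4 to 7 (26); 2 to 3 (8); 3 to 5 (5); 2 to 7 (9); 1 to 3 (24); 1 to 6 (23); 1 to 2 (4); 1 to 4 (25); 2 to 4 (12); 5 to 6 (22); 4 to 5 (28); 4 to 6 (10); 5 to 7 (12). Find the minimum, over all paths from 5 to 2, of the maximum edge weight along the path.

8

A few of the 5→2 routes:
5 - 7 - 2: max(12, 9) = 12
5 - 6 - 1 - 2: max(22, 23, 4) = 23
5 - 3 - 2: max(5, 8) = 8
5 - 6 - 4 - 2: max(22, 10, 12) = 22
The minimum achievable maximum is 8.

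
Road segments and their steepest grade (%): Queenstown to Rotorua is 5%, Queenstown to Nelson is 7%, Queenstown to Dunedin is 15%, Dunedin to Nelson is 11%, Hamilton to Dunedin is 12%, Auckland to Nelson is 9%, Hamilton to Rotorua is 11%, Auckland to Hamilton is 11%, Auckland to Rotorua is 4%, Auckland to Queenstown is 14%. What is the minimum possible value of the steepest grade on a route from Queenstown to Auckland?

5

Some routes from Queenstown to Auckland:
Queenstown → Rotorua → Hamilton → Dunedin → Nelson → Auckland: max(5, 11, 12, 11, 9) = 12
Queenstown → Rotorua → Auckland: max(5, 4) = 5
Queenstown → Rotorua → Hamilton → Auckland: max(5, 11, 11) = 11
Queenstown → Nelson → Auckland: max(7, 9) = 9
Queenstown → Nelson → Dunedin → Hamilton → Auckland: max(7, 11, 12, 11) = 12
Smallest bottleneck: 5%.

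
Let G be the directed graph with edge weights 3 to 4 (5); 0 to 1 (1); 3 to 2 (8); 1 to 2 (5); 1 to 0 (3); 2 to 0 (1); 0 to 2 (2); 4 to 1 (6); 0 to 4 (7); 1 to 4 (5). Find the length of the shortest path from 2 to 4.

Routes from 2 to 4:
2-0-4: 1 + 7 = 8
2-0-1-4: 1 + 1 + 5 = 7
Shortest: 7.

7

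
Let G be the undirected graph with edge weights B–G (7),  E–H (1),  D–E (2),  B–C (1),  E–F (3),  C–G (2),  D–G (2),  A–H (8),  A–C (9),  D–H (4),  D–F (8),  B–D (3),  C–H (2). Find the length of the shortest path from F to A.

12

A few of the F→A routes:
F → E → D → B → C → H → A: 3 + 2 + 3 + 1 + 2 + 8 = 19
F → E → H → C → A: 3 + 1 + 2 + 9 = 15
F → E → D → G → C → A: 3 + 2 + 2 + 2 + 9 = 18
F → E → D → B → C → A: 3 + 2 + 3 + 1 + 9 = 18
F → E → H → A: 3 + 1 + 8 = 12
F → E → D → H → A: 3 + 2 + 4 + 8 = 17
Shortest: 12.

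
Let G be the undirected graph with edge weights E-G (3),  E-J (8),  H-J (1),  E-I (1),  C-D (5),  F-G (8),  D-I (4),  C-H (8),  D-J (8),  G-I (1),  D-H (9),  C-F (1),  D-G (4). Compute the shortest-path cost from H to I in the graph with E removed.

13

Checking several routes:
H - D - G - I: 9 + 4 + 1 = 14
H - J - D - G - I: 1 + 8 + 4 + 1 = 14
H - C - D - I: 8 + 5 + 4 = 17
H - J - D - I: 1 + 8 + 4 = 13
H - C - F - G - I: 8 + 1 + 8 + 1 = 18
H - D - I: 9 + 4 = 13
Shortest: 13.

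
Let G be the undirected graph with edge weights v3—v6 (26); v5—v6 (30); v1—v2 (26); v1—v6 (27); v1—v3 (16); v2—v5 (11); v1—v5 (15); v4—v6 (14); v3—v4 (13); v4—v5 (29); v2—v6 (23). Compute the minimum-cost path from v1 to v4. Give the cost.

29

Comparing a few candidate routes:
v1 -> v5 -> v4: 15 + 29 = 44
v1 -> v3 -> v4: 16 + 13 = 29
v1 -> v3 -> v6 -> v4: 16 + 26 + 14 = 56
v1 -> v6 -> v4: 27 + 14 = 41
Shortest: 29.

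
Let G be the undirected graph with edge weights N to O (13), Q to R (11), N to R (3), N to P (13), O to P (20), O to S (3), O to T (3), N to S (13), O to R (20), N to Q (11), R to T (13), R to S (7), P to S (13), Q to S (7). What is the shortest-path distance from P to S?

Some routes from P to S:
P→N→S: 13 + 13 = 26
P→O→S: 20 + 3 = 23
P→S: 13
P→N→R→S: 13 + 3 + 7 = 23
Best route has total 13.

13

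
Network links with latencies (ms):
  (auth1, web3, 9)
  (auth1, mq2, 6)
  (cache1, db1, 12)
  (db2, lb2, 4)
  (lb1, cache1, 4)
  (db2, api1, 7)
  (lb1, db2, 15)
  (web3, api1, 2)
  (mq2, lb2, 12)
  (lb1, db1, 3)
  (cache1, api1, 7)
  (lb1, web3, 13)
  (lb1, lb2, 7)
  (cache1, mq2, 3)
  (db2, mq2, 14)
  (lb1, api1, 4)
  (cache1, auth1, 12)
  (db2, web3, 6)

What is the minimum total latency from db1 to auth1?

16

Some routes from db1 to auth1:
db1 -> lb1 -> api1 -> cache1 -> mq2 -> auth1: 3 + 4 + 7 + 3 + 6 = 23
db1 -> lb1 -> cache1 -> mq2 -> auth1: 3 + 4 + 3 + 6 = 16
db1 -> cache1 -> mq2 -> auth1: 12 + 3 + 6 = 21
db1 -> lb1 -> api1 -> web3 -> auth1: 3 + 4 + 2 + 9 = 18
db1 -> lb1 -> cache1 -> auth1: 3 + 4 + 12 = 19
db1 -> cache1 -> auth1: 12 + 12 = 24
Best route has total 16 ms.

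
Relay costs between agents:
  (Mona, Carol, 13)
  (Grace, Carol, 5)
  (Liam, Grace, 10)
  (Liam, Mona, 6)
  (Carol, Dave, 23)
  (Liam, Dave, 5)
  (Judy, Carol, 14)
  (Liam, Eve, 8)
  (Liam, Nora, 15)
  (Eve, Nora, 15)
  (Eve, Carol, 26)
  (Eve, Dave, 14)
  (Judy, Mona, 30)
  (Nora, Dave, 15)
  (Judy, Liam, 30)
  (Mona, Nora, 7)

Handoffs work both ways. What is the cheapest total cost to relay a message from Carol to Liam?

15

Comparing a few candidate routes:
Carol→Dave→Liam: 23 + 5 = 28
Carol→Grace→Liam: 5 + 10 = 15
Carol→Mona→Liam: 13 + 6 = 19
The minimum is 15.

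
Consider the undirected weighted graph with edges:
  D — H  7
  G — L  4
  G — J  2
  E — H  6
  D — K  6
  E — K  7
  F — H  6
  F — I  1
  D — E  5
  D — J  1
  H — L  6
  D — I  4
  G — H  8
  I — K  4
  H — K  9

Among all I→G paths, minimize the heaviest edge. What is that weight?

Comparing a few candidate routes:
I → D → J → G: max(4, 1, 2) = 4
I → K → D → E → H → L → G: max(4, 6, 5, 6, 6, 4) = 6
I → F → H → E → D → J → G: max(1, 6, 6, 5, 1, 2) = 6
I → K → D → J → G: max(4, 6, 1, 2) = 6
I → D → E → H → L → G: max(4, 5, 6, 6, 4) = 6
Best route has worst link 4.

4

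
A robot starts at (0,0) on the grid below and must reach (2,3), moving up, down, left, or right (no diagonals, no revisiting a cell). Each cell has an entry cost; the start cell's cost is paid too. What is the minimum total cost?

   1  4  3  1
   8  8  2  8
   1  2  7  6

Cheapest: (0,0) (0,1) (0,2) (0,3) (1,3) (2,3)
  1 + 4 + 3 + 1 + 8 + 6 = 23

23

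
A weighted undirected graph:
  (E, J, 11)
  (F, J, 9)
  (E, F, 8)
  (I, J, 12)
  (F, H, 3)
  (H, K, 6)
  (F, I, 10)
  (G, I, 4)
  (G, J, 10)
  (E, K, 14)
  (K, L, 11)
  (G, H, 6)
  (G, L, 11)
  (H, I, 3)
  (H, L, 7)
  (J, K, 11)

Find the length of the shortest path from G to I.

A few of the G→I routes:
G → J → I: 10 + 12 = 22
G → H → F → I: 6 + 3 + 10 = 19
G → I: 4
G → L → H → I: 11 + 7 + 3 = 21
G → H → I: 6 + 3 = 9
Best route has total 4.

4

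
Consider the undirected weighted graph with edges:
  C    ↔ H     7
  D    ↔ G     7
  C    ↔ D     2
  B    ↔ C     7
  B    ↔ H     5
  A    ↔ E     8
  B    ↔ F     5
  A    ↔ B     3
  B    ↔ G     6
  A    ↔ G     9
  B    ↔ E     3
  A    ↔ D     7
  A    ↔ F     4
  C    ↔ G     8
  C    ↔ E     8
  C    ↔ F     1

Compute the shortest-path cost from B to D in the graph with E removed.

8

Checking several routes:
B→A→D: 3 + 7 = 10
B→H→C→D: 5 + 7 + 2 = 14
B→F→C→D: 5 + 1 + 2 = 8
B→A→F→C→D: 3 + 4 + 1 + 2 = 10
B→C→D: 7 + 2 = 9
B→G→D: 6 + 7 = 13
The minimum is 8.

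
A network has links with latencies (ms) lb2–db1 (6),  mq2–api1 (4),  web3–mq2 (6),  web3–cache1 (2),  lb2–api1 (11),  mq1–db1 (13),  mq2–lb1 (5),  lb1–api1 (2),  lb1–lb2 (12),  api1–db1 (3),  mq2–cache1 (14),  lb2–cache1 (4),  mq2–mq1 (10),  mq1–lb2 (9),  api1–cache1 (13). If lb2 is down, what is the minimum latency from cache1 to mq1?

A few of the cache1→mq1 routes:
cache1 -> web3 -> mq2 -> api1 -> db1 -> mq1: 2 + 6 + 4 + 3 + 13 = 28
cache1 -> api1 -> mq2 -> mq1: 13 + 4 + 10 = 27
cache1 -> api1 -> db1 -> mq1: 13 + 3 + 13 = 29
cache1 -> mq2 -> mq1: 14 + 10 = 24
cache1 -> web3 -> mq2 -> mq1: 2 + 6 + 10 = 18
The minimum is 18 ms.

18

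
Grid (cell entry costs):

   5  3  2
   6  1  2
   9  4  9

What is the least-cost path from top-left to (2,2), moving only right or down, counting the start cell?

20

Path r0c0 r0c1 r1c1 r1c2 r2c2: 5 + 3 + 1 + 2 + 9 = 20.
(Top row then right column would cost 21.)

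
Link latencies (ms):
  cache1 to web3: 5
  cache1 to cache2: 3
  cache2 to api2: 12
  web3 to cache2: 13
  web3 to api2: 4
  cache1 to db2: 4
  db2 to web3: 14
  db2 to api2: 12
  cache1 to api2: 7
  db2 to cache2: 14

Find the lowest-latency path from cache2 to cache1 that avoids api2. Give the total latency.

3

Candidate routes:
cache2 → db2 → cache1: 14 + 4 = 18
cache2 → db2 → web3 → cache1: 14 + 14 + 5 = 33
cache2 → web3 → cache1: 13 + 5 = 18
cache2 → cache1: 3
cache2 → web3 → db2 → cache1: 13 + 14 + 4 = 31
Shortest: 3 ms.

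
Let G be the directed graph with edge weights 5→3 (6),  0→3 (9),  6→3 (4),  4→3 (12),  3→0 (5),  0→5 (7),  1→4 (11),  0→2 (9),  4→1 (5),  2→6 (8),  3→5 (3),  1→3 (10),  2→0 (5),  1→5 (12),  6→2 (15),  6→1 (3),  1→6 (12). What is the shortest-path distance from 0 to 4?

31

Routes from 0 to 4:
0→2→6→1→4: 9 + 8 + 3 + 11 = 31
Best route has total 31.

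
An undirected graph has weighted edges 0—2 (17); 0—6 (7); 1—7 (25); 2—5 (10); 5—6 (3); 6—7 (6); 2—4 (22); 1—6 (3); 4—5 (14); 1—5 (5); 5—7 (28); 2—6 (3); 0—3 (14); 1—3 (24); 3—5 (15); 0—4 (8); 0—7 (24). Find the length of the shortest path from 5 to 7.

A few of the 5→7 routes:
5 -> 2 -> 6 -> 7: 10 + 3 + 6 = 19
5 -> 7: 28
5 -> 6 -> 7: 3 + 6 = 9
5 -> 1 -> 6 -> 7: 5 + 3 + 6 = 14
The minimum is 9.

9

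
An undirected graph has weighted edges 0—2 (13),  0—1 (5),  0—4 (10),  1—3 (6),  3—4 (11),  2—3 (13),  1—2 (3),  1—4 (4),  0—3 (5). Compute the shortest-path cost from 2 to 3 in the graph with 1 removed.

Candidate routes:
2 -> 0 -> 4 -> 3: 13 + 10 + 11 = 34
2 -> 3: 13
2 -> 0 -> 3: 13 + 5 = 18
Shortest: 13.

13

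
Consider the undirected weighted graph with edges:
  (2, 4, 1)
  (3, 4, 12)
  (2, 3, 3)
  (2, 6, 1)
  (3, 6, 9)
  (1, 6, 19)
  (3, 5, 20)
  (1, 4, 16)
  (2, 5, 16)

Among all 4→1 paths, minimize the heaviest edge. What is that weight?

Comparing a few candidate routes:
4 → 3 → 6 → 1: max(12, 9, 19) = 19
4 → 1: max(16) = 16
4 → 3 → 2 → 6 → 1: max(12, 3, 1, 19) = 19
4 → 2 → 6 → 1: max(1, 1, 19) = 19
The minimum achievable maximum is 16.

16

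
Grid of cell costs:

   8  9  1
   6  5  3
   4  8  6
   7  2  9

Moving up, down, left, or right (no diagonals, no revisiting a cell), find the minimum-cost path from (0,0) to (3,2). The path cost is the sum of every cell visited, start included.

36

Cheapest: r0c0 r0c1 r0c2 r1c2 r2c2 r3c2
  8 + 9 + 1 + 3 + 6 + 9 = 36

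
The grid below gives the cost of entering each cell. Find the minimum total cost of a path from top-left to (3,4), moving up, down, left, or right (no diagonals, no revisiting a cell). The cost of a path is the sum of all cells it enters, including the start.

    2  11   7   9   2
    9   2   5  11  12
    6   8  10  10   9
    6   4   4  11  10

50

Take [0,0] -> [1,0] -> [1,1] -> [2,1] -> [3,1] -> [3,2] -> [3,3] -> [3,4] for a total of 2 + 9 + 2 + 8 + 4 + 4 + 11 + 10 = 50.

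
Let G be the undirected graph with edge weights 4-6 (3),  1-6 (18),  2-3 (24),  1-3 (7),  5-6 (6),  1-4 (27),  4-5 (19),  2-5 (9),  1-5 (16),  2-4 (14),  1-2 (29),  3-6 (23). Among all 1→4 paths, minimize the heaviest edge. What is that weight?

16

A few of the 1→4 routes:
1 → 6 → 5 → 4: max(18, 6, 19) = 19
1 → 6 → 5 → 2 → 4: max(18, 6, 9, 14) = 18
1 → 6 → 4: max(18, 3) = 18
1 → 5 → 6 → 4: max(16, 6, 3) = 16
1 → 5 → 2 → 4: max(16, 9, 14) = 16
The minimum achievable maximum is 16.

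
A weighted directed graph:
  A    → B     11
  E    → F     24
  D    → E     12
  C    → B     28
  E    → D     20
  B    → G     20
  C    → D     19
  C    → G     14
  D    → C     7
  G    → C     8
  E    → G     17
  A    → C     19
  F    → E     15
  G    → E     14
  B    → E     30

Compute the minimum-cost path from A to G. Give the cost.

31

Comparing a few candidate routes:
A→B→G: 11 + 20 = 31
A→C→D→E→G: 19 + 19 + 12 + 17 = 67
A→B→E→G: 11 + 30 + 17 = 58
A→C→B→G: 19 + 28 + 20 = 67
A→C→G: 19 + 14 = 33
Best route has total 31.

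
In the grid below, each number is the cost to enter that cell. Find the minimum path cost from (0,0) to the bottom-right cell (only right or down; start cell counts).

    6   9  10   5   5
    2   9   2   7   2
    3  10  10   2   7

Best path: (0,0) → (1,0) → (1,1) → (1,2) → (1,3) → (1,4) → (2,4)
Cost: 6 + 2 + 9 + 2 + 7 + 2 + 7 = 35
For comparison, the top-then-right route costs 44.

35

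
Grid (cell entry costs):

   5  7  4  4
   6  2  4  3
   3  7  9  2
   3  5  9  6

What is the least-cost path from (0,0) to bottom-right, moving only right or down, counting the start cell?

28

One optimal route is [0,0] → [1,0] → [1,1] → [1,2] → [1,3] → [2,3] → [3,3].
Its cost is 5 + 6 + 2 + 4 + 3 + 2 + 6 = 28.
(Top row then right column would cost 31.)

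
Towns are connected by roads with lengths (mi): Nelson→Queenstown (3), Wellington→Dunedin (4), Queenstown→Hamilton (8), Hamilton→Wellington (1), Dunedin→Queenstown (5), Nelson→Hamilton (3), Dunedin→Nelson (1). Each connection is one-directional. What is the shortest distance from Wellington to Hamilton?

8

Candidate routes:
Wellington → Dunedin → Nelson → Queenstown → Hamilton: 4 + 1 + 3 + 8 = 16
Wellington → Dunedin → Nelson → Hamilton: 4 + 1 + 3 = 8
Wellington → Dunedin → Queenstown → Hamilton: 4 + 5 + 8 = 17
Best route has total 8 mi.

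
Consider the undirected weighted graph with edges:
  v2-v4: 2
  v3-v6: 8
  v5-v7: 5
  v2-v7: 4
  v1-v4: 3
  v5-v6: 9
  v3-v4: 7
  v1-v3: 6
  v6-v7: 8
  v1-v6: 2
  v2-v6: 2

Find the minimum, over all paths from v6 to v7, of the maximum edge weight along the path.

Comparing a few candidate routes:
v6 → v3 → v1 → v4 → v2 → v7: max(8, 6, 3, 2, 4) = 8
v6 → v1 → v4 → v2 → v7: max(2, 3, 2, 4) = 4
v6 → v2 → v7: max(2, 4) = 4
v6 → v1 → v3 → v4 → v2 → v7: max(2, 6, 7, 2, 4) = 7
v6 → v7: max(8) = 8
Best route has worst link 4.

4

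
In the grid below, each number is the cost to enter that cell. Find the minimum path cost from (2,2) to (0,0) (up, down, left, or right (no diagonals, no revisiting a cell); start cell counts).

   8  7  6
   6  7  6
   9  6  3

30

Cheapest: r2c2 -> r1c2 -> r0c2 -> r0c1 -> r0c0
  3 + 6 + 6 + 7 + 8 = 30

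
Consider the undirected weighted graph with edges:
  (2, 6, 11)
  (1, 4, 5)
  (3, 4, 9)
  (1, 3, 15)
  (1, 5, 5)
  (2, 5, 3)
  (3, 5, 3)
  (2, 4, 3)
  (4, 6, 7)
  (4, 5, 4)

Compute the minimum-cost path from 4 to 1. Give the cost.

5

Some routes from 4 to 1:
4 → 2 → 5 → 1: 3 + 3 + 5 = 11
4 → 5 → 1: 4 + 5 = 9
4 → 1: 5
4 → 3 → 5 → 1: 9 + 3 + 5 = 17
Best route has total 5.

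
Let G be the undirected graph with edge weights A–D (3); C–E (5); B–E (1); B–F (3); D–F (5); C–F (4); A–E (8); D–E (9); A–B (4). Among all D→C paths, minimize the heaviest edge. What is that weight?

Comparing a few candidate routes:
D -> A -> B -> E -> C: max(3, 4, 1, 5) = 5
D -> F -> B -> E -> C: max(5, 3, 1, 5) = 5
D -> F -> C: max(5, 4) = 5
D -> A -> B -> F -> C: max(3, 4, 3, 4) = 4
Smallest bottleneck: 4.

4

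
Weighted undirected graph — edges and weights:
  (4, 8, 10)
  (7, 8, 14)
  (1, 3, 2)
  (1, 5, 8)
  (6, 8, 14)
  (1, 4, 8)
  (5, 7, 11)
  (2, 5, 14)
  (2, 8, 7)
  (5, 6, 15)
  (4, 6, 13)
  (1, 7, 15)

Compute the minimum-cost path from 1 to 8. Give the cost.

Comparing a few candidate routes:
1 -> 7 -> 8: 15 + 14 = 29
1 -> 5 -> 2 -> 8: 8 + 14 + 7 = 29
1 -> 4 -> 8: 8 + 10 = 18
Best route has total 18.

18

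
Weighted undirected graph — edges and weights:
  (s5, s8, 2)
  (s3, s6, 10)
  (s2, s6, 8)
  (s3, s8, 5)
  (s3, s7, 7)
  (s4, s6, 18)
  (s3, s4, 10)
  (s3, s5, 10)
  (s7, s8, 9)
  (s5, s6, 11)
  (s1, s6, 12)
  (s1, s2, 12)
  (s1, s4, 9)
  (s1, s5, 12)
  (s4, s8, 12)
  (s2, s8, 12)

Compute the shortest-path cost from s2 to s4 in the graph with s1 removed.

Comparing a few candidate routes:
s2 -> s8 -> s3 -> s4: 12 + 5 + 10 = 27
s2 -> s6 -> s4: 8 + 18 = 26
s2 -> s6 -> s5 -> s8 -> s4: 8 + 11 + 2 + 12 = 33
s2 -> s8 -> s4: 12 + 12 = 24
s2 -> s6 -> s3 -> s4: 8 + 10 + 10 = 28
Shortest: 24.

24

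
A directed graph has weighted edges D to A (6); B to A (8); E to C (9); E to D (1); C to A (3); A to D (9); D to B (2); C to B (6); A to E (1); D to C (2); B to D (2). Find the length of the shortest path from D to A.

5

Some routes from D to A:
D - A: 6
D - B - A: 2 + 8 = 10
D - C - A: 2 + 3 = 5
Shortest: 5.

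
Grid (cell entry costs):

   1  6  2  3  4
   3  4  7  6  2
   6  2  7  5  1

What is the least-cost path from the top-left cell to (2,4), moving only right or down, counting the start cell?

19

Take (0,0) -> (0,1) -> (0,2) -> (0,3) -> (0,4) -> (1,4) -> (2,4) for a total of 1 + 6 + 2 + 3 + 4 + 2 + 1 = 19.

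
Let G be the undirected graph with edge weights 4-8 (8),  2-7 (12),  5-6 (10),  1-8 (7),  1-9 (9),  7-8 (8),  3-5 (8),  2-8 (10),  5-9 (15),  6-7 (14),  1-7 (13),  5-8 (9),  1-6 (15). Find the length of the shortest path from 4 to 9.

A few of the 4→9 routes:
4-8-5-9: 8 + 9 + 15 = 32
4-8-1-9: 8 + 7 + 9 = 24
4-8-7-1-9: 8 + 8 + 13 + 9 = 38
Best route has total 24.

24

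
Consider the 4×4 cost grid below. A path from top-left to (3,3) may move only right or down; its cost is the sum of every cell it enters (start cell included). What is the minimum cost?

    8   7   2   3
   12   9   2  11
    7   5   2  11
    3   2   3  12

Cheapest: (0,0) → (0,1) → (0,2) → (1,2) → (2,2) → (3,2) → (3,3)
  8 + 7 + 2 + 2 + 2 + 3 + 12 = 36

36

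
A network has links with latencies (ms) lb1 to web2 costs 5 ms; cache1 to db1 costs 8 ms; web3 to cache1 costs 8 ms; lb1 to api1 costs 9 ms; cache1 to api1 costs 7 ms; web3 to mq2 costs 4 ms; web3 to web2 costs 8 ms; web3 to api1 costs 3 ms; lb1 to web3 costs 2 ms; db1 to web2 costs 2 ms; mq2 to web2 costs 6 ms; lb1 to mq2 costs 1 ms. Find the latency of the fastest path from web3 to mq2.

3

Comparing a few candidate routes:
web3-web2-lb1-mq2: 8 + 5 + 1 = 14
web3-lb1-mq2: 2 + 1 = 3
web3-lb1-web2-mq2: 2 + 5 + 6 = 13
web3-api1-lb1-mq2: 3 + 9 + 1 = 13
web3-mq2: 4
web3-web2-mq2: 8 + 6 = 14
The minimum is 3 ms.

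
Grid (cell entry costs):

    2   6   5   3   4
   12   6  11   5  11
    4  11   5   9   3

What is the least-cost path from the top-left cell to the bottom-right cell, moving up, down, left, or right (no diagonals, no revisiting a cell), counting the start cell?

Best path: (0,0) → (0,1) → (0,2) → (0,3) → (1,3) → (2,3) → (2,4)
Cost: 2 + 6 + 5 + 3 + 5 + 9 + 3 = 33

33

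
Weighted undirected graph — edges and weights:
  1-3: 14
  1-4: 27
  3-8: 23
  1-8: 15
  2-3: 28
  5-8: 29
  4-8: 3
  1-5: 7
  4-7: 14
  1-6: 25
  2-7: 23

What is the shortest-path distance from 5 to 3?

21

Comparing a few candidate routes:
5→1→8→3: 7 + 15 + 23 = 45
5→8→4→1→3: 29 + 3 + 27 + 14 = 73
5→8→1→3: 29 + 15 + 14 = 58
5→1→3: 7 + 14 = 21
5→1→4→8→3: 7 + 27 + 3 + 23 = 60
5→8→3: 29 + 23 = 52
The minimum is 21.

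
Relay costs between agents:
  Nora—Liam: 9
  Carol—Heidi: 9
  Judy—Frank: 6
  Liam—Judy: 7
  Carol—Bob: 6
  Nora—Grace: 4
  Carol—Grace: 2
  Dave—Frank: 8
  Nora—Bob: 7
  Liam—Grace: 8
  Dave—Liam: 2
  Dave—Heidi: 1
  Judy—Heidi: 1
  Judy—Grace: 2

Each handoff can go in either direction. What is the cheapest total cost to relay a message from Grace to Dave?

4

Checking several routes:
Grace → Carol → Heidi → Dave: 2 + 9 + 1 = 12
Grace → Judy → Liam → Dave: 2 + 7 + 2 = 11
Grace → Judy → Heidi → Dave: 2 + 1 + 1 = 4
Grace → Nora → Liam → Dave: 4 + 9 + 2 = 15
Grace → Liam → Dave: 8 + 2 = 10
Best route has total 4.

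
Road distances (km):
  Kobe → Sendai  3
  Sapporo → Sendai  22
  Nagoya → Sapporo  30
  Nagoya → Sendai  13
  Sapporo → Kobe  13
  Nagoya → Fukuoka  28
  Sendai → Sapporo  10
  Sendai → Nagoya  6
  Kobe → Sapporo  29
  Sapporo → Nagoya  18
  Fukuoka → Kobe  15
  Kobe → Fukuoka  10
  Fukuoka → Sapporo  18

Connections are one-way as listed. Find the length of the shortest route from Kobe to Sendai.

Routes from Kobe to Sendai:
Kobe → Sendai: 3
Kobe → Sapporo → Sendai: 29 + 22 = 51
Kobe → Fukuoka → Sapporo → Nagoya → Sendai: 10 + 18 + 18 + 13 = 59
Kobe → Fukuoka → Sapporo → Sendai: 10 + 18 + 22 = 50
Kobe → Sapporo → Nagoya → Sendai: 29 + 18 + 13 = 60
Best route has total 3 km.

3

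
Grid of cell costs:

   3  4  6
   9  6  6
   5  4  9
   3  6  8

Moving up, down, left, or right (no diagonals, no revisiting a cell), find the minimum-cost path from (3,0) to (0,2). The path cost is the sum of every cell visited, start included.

Cheapest: (3,0)→(2,0)→(2,1)→(1,1)→(0,1)→(0,2)
  3 + 5 + 4 + 6 + 4 + 6 = 28

28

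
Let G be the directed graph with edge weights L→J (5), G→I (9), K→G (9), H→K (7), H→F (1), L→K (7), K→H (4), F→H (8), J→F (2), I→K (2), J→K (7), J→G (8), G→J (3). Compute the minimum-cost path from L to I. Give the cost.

Routes from L to I:
L -> J -> K -> G -> I: 5 + 7 + 9 + 9 = 30
L -> K -> G -> I: 7 + 9 + 9 = 25
L -> J -> F -> H -> K -> G -> I: 5 + 2 + 8 + 7 + 9 + 9 = 40
L -> J -> G -> I: 5 + 8 + 9 = 22
Best route has total 22.

22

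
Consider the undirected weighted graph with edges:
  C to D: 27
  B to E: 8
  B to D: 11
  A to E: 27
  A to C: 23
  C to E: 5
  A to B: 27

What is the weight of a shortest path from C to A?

Some routes from C to A:
C-E-B-A: 5 + 8 + 27 = 40
C-A: 23
C-E-A: 5 + 27 = 32
Best route has total 23.

23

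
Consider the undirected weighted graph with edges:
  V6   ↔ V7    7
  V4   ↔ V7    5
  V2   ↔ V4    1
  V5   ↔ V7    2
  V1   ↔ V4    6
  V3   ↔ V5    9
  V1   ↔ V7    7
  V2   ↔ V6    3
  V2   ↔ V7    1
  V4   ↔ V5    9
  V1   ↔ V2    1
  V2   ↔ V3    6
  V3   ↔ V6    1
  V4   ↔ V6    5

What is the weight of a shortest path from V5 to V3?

7

A few of the V5→V3 routes:
V5 → V7 → V2 → V4 → V6 → V3: 2 + 1 + 1 + 5 + 1 = 10
V5 → V7 → V2 → V6 → V3: 2 + 1 + 3 + 1 = 7
V5 → V3: 9
V5 → V7 → V6 → V3: 2 + 7 + 1 = 10
V5 → V7 → V2 → V3: 2 + 1 + 6 = 9
Best route has total 7.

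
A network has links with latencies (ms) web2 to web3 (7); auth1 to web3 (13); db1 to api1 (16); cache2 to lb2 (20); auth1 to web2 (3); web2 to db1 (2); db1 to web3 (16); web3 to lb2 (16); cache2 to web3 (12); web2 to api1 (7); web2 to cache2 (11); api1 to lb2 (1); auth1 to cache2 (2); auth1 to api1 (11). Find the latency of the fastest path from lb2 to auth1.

Comparing a few candidate routes:
lb2 → api1 → web2 → cache2 → auth1: 1 + 7 + 11 + 2 = 21
lb2 → api1 → web2 → auth1: 1 + 7 + 3 = 11
lb2 → api1 → auth1: 1 + 11 = 12
Best route has total 11 ms.

11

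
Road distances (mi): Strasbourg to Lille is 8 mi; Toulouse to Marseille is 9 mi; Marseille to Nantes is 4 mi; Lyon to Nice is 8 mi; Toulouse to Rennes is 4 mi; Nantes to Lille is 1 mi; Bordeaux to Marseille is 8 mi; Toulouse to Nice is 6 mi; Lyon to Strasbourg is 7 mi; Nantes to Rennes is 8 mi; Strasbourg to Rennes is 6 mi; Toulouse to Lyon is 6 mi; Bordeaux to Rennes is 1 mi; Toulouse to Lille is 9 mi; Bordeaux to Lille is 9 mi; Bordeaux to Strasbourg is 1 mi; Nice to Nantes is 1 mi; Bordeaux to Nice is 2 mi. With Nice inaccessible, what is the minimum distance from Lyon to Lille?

15

A few of the Lyon→Lille routes:
Lyon-Strasbourg-Lille: 7 + 8 = 15
Lyon-Toulouse-Rennes-Nantes-Lille: 6 + 4 + 8 + 1 = 19
Lyon-Strasbourg-Bordeaux-Lille: 7 + 1 + 9 = 17
Lyon-Strasbourg-Bordeaux-Rennes-Nantes-Lille: 7 + 1 + 1 + 8 + 1 = 18
Lyon-Toulouse-Lille: 6 + 9 = 15
Shortest: 15 mi.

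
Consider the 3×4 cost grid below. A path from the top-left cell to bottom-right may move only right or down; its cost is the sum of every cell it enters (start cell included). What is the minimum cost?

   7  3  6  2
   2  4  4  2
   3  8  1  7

Cheapest: (0,0) → (1,0) → (1,1) → (1,2) → (2,2) → (2,3)
  7 + 2 + 4 + 4 + 1 + 7 = 25
For comparison, the top-then-right route costs 27.

25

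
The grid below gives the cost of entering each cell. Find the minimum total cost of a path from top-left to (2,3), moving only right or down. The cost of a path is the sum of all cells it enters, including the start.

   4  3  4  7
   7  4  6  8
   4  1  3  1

Take [0,0] [0,1] [1,1] [2,1] [2,2] [2,3] for a total of 4 + 3 + 4 + 1 + 3 + 1 = 16.

16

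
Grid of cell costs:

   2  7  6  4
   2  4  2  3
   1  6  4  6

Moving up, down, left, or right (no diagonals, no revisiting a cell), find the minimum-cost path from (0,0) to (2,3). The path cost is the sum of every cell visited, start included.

19

Path (0,0) -> (1,0) -> (1,1) -> (1,2) -> (1,3) -> (2,3): 2 + 2 + 4 + 2 + 3 + 6 = 19.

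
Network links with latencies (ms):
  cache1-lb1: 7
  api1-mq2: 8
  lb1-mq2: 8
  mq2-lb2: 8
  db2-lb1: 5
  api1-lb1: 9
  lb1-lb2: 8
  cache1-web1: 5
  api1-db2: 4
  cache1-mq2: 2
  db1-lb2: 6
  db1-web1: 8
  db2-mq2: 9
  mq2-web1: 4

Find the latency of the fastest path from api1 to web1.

A few of the api1→web1 routes:
api1 -> mq2 -> cache1 -> web1: 8 + 2 + 5 = 15
api1 -> db2 -> mq2 -> web1: 4 + 9 + 4 = 17
api1 -> mq2 -> web1: 8 + 4 = 12
Best route has total 12 ms.

12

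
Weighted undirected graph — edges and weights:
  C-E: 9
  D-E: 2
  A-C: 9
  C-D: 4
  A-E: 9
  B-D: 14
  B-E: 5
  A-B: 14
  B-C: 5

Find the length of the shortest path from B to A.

14

Some routes from B to A:
B → E → A: 5 + 9 = 14
B → C → A: 5 + 9 = 14
B → E → D → C → A: 5 + 2 + 4 + 9 = 20
B → A: 14
B → C → D → E → A: 5 + 4 + 2 + 9 = 20
Best route has total 14.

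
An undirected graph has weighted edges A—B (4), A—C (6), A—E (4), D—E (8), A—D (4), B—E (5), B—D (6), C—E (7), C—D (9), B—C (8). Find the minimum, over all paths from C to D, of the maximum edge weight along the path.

6

Comparing a few candidate routes:
C - A - E - B - D: max(6, 4, 5, 6) = 6
C - A - B - D: max(6, 4, 6) = 6
C - A - D: max(6, 4) = 6
The minimum achievable maximum is 6.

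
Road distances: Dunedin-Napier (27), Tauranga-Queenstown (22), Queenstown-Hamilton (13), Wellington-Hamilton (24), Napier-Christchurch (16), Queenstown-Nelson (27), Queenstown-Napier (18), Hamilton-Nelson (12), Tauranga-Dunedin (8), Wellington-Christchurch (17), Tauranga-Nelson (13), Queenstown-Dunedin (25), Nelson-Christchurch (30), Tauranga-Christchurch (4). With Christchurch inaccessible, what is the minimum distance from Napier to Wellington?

Comparing a few candidate routes:
Napier→Queenstown→Tauranga→Nelson→Hamilton→Wellington: 18 + 22 + 13 + 12 + 24 = 89
Napier→Dunedin→Queenstown→Hamilton→Wellington: 27 + 25 + 13 + 24 = 89
Napier→Queenstown→Nelson→Hamilton→Wellington: 18 + 27 + 12 + 24 = 81
Napier→Queenstown→Hamilton→Wellington: 18 + 13 + 24 = 55
Napier→Dunedin→Tauranga→Nelson→Hamilton→Wellington: 27 + 8 + 13 + 12 + 24 = 84
Shortest: 55.

55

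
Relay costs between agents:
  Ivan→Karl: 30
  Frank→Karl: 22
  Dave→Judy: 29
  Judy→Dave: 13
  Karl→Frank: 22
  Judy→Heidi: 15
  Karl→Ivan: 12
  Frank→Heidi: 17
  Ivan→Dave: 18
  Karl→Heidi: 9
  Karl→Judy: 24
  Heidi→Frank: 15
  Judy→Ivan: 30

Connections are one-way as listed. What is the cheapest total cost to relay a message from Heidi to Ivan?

Paths from Heidi to Ivan:
Heidi → Frank → Karl → Ivan: 15 + 22 + 12 = 49
Heidi → Frank → Karl → Judy → Ivan: 15 + 22 + 24 + 30 = 91
Best route has total 49.

49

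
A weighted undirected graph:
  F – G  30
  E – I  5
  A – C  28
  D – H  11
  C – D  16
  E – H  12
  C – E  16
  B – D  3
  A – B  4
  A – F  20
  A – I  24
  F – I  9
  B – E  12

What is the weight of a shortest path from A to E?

16

Comparing a few candidate routes:
A - I - E: 24 + 5 = 29
A - B - D - H - E: 4 + 3 + 11 + 12 = 30
A - F - I - E: 20 + 9 + 5 = 34
A - B - E: 4 + 12 = 16
The minimum is 16.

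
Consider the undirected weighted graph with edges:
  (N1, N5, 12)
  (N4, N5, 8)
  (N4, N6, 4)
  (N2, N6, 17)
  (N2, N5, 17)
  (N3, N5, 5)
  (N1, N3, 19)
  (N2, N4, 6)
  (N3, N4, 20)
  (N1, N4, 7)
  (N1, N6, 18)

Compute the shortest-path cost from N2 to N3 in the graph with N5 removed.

Checking several routes:
N2 - N6 - N4 - N3: 17 + 4 + 20 = 41
N2 - N4 - N6 - N1 - N3: 6 + 4 + 18 + 19 = 47
N2 - N4 - N1 - N3: 6 + 7 + 19 = 32
N2 - N4 - N3: 6 + 20 = 26
The minimum is 26.

26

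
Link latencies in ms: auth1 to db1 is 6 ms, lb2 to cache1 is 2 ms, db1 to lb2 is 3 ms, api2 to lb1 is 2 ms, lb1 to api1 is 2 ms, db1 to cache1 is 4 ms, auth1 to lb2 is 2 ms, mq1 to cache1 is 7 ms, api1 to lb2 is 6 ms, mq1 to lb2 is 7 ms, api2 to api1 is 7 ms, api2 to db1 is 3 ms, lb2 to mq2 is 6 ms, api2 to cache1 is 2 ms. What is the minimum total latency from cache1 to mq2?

Some routes from cache1 to mq2:
cache1 - db1 - auth1 - lb2 - mq2: 4 + 6 + 2 + 6 = 18
cache1 - api2 - db1 - lb2 - mq2: 2 + 3 + 3 + 6 = 14
cache1 - api2 - lb1 - api1 - lb2 - mq2: 2 + 2 + 2 + 6 + 6 = 18
cache1 - lb2 - mq2: 2 + 6 = 8
cache1 - db1 - lb2 - mq2: 4 + 3 + 6 = 13
Shortest: 8 ms.

8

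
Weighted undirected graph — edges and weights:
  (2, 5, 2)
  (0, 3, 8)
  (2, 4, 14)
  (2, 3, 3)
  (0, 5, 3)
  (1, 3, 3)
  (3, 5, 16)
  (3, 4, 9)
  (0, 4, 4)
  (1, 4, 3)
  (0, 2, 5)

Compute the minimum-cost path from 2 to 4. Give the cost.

Some routes from 2 to 4:
2-0-4: 5 + 4 = 9
2-3-4: 3 + 9 = 12
2-4: 14
2-3-1-4: 3 + 3 + 3 = 9
2-3-0-4: 3 + 8 + 4 = 15
2-5-0-4: 2 + 3 + 4 = 9
Shortest: 9.

9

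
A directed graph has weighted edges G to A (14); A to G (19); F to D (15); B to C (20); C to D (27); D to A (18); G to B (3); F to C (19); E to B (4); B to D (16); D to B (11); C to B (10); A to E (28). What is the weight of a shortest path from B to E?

62

Routes from B to E:
B -> C -> D -> A -> E: 20 + 27 + 18 + 28 = 93
B -> D -> A -> E: 16 + 18 + 28 = 62
The minimum is 62.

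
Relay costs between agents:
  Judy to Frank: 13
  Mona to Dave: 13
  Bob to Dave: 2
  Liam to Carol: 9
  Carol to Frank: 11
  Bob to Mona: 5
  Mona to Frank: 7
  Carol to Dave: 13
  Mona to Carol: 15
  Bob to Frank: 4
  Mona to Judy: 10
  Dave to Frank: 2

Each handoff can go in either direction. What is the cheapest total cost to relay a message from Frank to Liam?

20

Some routes from Frank to Liam:
Frank - Carol - Liam: 11 + 9 = 20
Frank - Bob - Mona - Carol - Liam: 4 + 5 + 15 + 9 = 33
Frank - Mona - Carol - Liam: 7 + 15 + 9 = 31
Frank - Dave - Bob - Mona - Carol - Liam: 2 + 2 + 5 + 15 + 9 = 33
Frank - Dave - Carol - Liam: 2 + 13 + 9 = 24
Frank - Bob - Dave - Carol - Liam: 4 + 2 + 13 + 9 = 28
The minimum is 20.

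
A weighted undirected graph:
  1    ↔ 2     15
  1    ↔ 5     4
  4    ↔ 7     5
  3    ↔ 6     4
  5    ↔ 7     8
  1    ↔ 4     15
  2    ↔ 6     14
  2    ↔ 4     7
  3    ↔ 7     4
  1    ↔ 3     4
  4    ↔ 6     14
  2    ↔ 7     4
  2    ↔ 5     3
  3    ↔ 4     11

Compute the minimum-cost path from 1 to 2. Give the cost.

Some routes from 1 to 2:
1-3-7-2: 4 + 4 + 4 = 12
1-5-7-2: 4 + 8 + 4 = 16
1-5-2: 4 + 3 = 7
1-2: 15
1-3-7-5-2: 4 + 4 + 8 + 3 = 19
Shortest: 7.

7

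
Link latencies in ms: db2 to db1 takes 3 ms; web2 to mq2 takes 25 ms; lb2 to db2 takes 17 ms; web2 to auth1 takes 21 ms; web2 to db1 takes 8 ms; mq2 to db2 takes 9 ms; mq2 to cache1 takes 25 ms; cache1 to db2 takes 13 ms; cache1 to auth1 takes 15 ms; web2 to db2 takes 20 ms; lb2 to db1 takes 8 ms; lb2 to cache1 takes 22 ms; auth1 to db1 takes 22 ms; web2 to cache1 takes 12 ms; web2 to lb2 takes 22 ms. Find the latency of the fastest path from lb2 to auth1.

Some routes from lb2 to auth1:
lb2 -> db1 -> web2 -> auth1: 8 + 8 + 21 = 37
lb2 -> cache1 -> auth1: 22 + 15 = 37
lb2 -> db1 -> auth1: 8 + 22 = 30
Shortest: 30 ms.

30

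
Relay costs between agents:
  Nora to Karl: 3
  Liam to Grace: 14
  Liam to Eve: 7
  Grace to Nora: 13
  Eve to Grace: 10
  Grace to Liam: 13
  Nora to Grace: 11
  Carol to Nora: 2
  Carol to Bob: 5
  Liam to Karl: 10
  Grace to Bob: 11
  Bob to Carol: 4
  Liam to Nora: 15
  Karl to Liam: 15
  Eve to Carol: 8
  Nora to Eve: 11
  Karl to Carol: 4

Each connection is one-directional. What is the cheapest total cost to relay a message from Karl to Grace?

17

Checking several routes:
Karl-Carol-Nora-Eve-Grace: 4 + 2 + 11 + 10 = 27
Karl-Liam-Eve-Grace: 15 + 7 + 10 = 32
Karl-Liam-Grace: 15 + 14 = 29
Karl-Carol-Nora-Grace: 4 + 2 + 11 = 17
Shortest: 17.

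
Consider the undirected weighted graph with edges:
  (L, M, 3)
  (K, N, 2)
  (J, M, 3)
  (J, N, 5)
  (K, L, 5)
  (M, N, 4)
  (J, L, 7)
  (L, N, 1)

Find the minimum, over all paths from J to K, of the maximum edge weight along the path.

A few of the J→K routes:
J→N→K: max(5, 2) = 5
J→M→L→N→K: max(3, 3, 1, 2) = 3
J→M→N→L→K: max(3, 4, 1, 5) = 5
J→M→N→K: max(3, 4, 2) = 4
J→N→M→L→K: max(5, 4, 3, 5) = 5
J→M→L→K: max(3, 3, 5) = 5
Best route has worst link 3.

3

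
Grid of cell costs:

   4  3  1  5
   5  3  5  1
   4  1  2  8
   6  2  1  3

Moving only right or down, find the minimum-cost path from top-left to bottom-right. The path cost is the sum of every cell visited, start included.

17

Best path: r0c0 -> r0c1 -> r1c1 -> r2c1 -> r2c2 -> r3c2 -> r3c3
Cost: 4 + 3 + 3 + 1 + 2 + 1 + 3 = 17
(Top row then right column would cost 25.)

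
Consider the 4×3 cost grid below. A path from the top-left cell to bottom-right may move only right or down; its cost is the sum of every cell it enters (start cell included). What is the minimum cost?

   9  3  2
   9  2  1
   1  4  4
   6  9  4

One optimal route is [0,0] -> [0,1] -> [0,2] -> [1,2] -> [2,2] -> [3,2].
Its cost is 9 + 3 + 2 + 1 + 4 + 4 = 23.

23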